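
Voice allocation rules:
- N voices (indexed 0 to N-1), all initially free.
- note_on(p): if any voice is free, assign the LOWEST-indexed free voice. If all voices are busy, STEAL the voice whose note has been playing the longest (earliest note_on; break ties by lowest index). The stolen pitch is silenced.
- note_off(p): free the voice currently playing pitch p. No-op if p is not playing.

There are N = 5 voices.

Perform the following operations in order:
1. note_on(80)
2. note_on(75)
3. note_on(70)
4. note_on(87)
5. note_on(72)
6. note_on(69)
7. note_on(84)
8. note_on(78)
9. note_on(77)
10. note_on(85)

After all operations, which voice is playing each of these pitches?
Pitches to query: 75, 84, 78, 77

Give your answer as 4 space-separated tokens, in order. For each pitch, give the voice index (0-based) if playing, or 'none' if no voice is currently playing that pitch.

Answer: none 1 2 3

Derivation:
Op 1: note_on(80): voice 0 is free -> assigned | voices=[80 - - - -]
Op 2: note_on(75): voice 1 is free -> assigned | voices=[80 75 - - -]
Op 3: note_on(70): voice 2 is free -> assigned | voices=[80 75 70 - -]
Op 4: note_on(87): voice 3 is free -> assigned | voices=[80 75 70 87 -]
Op 5: note_on(72): voice 4 is free -> assigned | voices=[80 75 70 87 72]
Op 6: note_on(69): all voices busy, STEAL voice 0 (pitch 80, oldest) -> assign | voices=[69 75 70 87 72]
Op 7: note_on(84): all voices busy, STEAL voice 1 (pitch 75, oldest) -> assign | voices=[69 84 70 87 72]
Op 8: note_on(78): all voices busy, STEAL voice 2 (pitch 70, oldest) -> assign | voices=[69 84 78 87 72]
Op 9: note_on(77): all voices busy, STEAL voice 3 (pitch 87, oldest) -> assign | voices=[69 84 78 77 72]
Op 10: note_on(85): all voices busy, STEAL voice 4 (pitch 72, oldest) -> assign | voices=[69 84 78 77 85]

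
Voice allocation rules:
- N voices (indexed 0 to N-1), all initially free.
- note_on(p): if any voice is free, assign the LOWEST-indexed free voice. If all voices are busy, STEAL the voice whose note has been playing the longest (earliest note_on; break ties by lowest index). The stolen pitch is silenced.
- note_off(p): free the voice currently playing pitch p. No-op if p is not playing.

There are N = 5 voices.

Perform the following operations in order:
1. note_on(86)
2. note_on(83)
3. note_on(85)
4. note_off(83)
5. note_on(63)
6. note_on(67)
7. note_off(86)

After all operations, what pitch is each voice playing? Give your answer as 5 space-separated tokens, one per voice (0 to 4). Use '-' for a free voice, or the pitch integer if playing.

Op 1: note_on(86): voice 0 is free -> assigned | voices=[86 - - - -]
Op 2: note_on(83): voice 1 is free -> assigned | voices=[86 83 - - -]
Op 3: note_on(85): voice 2 is free -> assigned | voices=[86 83 85 - -]
Op 4: note_off(83): free voice 1 | voices=[86 - 85 - -]
Op 5: note_on(63): voice 1 is free -> assigned | voices=[86 63 85 - -]
Op 6: note_on(67): voice 3 is free -> assigned | voices=[86 63 85 67 -]
Op 7: note_off(86): free voice 0 | voices=[- 63 85 67 -]

Answer: - 63 85 67 -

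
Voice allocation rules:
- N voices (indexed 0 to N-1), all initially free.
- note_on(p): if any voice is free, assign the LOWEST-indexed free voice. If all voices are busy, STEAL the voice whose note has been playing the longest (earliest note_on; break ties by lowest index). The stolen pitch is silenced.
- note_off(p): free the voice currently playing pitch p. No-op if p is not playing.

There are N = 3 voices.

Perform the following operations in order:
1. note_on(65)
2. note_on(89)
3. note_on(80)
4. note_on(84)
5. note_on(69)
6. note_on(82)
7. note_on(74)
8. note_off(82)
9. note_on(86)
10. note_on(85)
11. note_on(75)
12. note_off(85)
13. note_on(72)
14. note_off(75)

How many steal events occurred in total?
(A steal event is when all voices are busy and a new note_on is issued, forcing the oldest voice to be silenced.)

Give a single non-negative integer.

Op 1: note_on(65): voice 0 is free -> assigned | voices=[65 - -]
Op 2: note_on(89): voice 1 is free -> assigned | voices=[65 89 -]
Op 3: note_on(80): voice 2 is free -> assigned | voices=[65 89 80]
Op 4: note_on(84): all voices busy, STEAL voice 0 (pitch 65, oldest) -> assign | voices=[84 89 80]
Op 5: note_on(69): all voices busy, STEAL voice 1 (pitch 89, oldest) -> assign | voices=[84 69 80]
Op 6: note_on(82): all voices busy, STEAL voice 2 (pitch 80, oldest) -> assign | voices=[84 69 82]
Op 7: note_on(74): all voices busy, STEAL voice 0 (pitch 84, oldest) -> assign | voices=[74 69 82]
Op 8: note_off(82): free voice 2 | voices=[74 69 -]
Op 9: note_on(86): voice 2 is free -> assigned | voices=[74 69 86]
Op 10: note_on(85): all voices busy, STEAL voice 1 (pitch 69, oldest) -> assign | voices=[74 85 86]
Op 11: note_on(75): all voices busy, STEAL voice 0 (pitch 74, oldest) -> assign | voices=[75 85 86]
Op 12: note_off(85): free voice 1 | voices=[75 - 86]
Op 13: note_on(72): voice 1 is free -> assigned | voices=[75 72 86]
Op 14: note_off(75): free voice 0 | voices=[- 72 86]

Answer: 6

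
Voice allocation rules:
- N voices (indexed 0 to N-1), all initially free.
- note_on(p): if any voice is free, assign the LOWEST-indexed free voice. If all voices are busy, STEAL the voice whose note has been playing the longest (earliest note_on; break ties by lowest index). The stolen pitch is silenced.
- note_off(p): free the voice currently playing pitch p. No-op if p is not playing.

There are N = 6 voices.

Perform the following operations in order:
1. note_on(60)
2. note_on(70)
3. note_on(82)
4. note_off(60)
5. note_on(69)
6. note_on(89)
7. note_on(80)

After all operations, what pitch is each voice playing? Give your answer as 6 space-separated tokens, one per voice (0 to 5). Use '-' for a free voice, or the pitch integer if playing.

Op 1: note_on(60): voice 0 is free -> assigned | voices=[60 - - - - -]
Op 2: note_on(70): voice 1 is free -> assigned | voices=[60 70 - - - -]
Op 3: note_on(82): voice 2 is free -> assigned | voices=[60 70 82 - - -]
Op 4: note_off(60): free voice 0 | voices=[- 70 82 - - -]
Op 5: note_on(69): voice 0 is free -> assigned | voices=[69 70 82 - - -]
Op 6: note_on(89): voice 3 is free -> assigned | voices=[69 70 82 89 - -]
Op 7: note_on(80): voice 4 is free -> assigned | voices=[69 70 82 89 80 -]

Answer: 69 70 82 89 80 -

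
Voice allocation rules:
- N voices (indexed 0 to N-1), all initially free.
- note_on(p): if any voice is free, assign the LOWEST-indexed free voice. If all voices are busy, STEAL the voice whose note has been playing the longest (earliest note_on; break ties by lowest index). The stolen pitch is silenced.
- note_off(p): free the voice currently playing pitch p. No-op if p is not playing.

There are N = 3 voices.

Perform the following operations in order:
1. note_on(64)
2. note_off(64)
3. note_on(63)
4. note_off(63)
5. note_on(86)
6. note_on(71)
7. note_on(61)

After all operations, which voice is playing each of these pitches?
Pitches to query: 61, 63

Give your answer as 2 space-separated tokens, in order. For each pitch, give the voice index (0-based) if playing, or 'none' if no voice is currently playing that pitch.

Op 1: note_on(64): voice 0 is free -> assigned | voices=[64 - -]
Op 2: note_off(64): free voice 0 | voices=[- - -]
Op 3: note_on(63): voice 0 is free -> assigned | voices=[63 - -]
Op 4: note_off(63): free voice 0 | voices=[- - -]
Op 5: note_on(86): voice 0 is free -> assigned | voices=[86 - -]
Op 6: note_on(71): voice 1 is free -> assigned | voices=[86 71 -]
Op 7: note_on(61): voice 2 is free -> assigned | voices=[86 71 61]

Answer: 2 none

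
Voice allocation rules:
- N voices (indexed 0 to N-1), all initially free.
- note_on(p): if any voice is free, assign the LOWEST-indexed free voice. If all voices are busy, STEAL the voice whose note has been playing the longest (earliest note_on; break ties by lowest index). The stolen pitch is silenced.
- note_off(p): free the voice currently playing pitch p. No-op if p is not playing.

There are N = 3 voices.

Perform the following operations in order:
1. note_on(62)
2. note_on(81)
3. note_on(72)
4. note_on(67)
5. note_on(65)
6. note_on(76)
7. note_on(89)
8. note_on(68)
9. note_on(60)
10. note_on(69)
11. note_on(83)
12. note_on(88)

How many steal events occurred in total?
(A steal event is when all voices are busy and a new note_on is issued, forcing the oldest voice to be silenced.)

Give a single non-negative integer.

Op 1: note_on(62): voice 0 is free -> assigned | voices=[62 - -]
Op 2: note_on(81): voice 1 is free -> assigned | voices=[62 81 -]
Op 3: note_on(72): voice 2 is free -> assigned | voices=[62 81 72]
Op 4: note_on(67): all voices busy, STEAL voice 0 (pitch 62, oldest) -> assign | voices=[67 81 72]
Op 5: note_on(65): all voices busy, STEAL voice 1 (pitch 81, oldest) -> assign | voices=[67 65 72]
Op 6: note_on(76): all voices busy, STEAL voice 2 (pitch 72, oldest) -> assign | voices=[67 65 76]
Op 7: note_on(89): all voices busy, STEAL voice 0 (pitch 67, oldest) -> assign | voices=[89 65 76]
Op 8: note_on(68): all voices busy, STEAL voice 1 (pitch 65, oldest) -> assign | voices=[89 68 76]
Op 9: note_on(60): all voices busy, STEAL voice 2 (pitch 76, oldest) -> assign | voices=[89 68 60]
Op 10: note_on(69): all voices busy, STEAL voice 0 (pitch 89, oldest) -> assign | voices=[69 68 60]
Op 11: note_on(83): all voices busy, STEAL voice 1 (pitch 68, oldest) -> assign | voices=[69 83 60]
Op 12: note_on(88): all voices busy, STEAL voice 2 (pitch 60, oldest) -> assign | voices=[69 83 88]

Answer: 9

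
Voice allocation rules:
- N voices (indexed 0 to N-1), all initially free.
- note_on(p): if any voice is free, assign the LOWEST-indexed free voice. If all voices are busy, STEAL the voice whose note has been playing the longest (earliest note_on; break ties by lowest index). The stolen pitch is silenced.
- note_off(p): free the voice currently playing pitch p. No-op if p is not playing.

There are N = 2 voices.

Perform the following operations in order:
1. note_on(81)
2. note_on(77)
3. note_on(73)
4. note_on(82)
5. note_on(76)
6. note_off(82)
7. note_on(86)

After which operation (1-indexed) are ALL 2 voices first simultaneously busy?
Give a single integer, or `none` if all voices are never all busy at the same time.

Op 1: note_on(81): voice 0 is free -> assigned | voices=[81 -]
Op 2: note_on(77): voice 1 is free -> assigned | voices=[81 77]
Op 3: note_on(73): all voices busy, STEAL voice 0 (pitch 81, oldest) -> assign | voices=[73 77]
Op 4: note_on(82): all voices busy, STEAL voice 1 (pitch 77, oldest) -> assign | voices=[73 82]
Op 5: note_on(76): all voices busy, STEAL voice 0 (pitch 73, oldest) -> assign | voices=[76 82]
Op 6: note_off(82): free voice 1 | voices=[76 -]
Op 7: note_on(86): voice 1 is free -> assigned | voices=[76 86]

Answer: 2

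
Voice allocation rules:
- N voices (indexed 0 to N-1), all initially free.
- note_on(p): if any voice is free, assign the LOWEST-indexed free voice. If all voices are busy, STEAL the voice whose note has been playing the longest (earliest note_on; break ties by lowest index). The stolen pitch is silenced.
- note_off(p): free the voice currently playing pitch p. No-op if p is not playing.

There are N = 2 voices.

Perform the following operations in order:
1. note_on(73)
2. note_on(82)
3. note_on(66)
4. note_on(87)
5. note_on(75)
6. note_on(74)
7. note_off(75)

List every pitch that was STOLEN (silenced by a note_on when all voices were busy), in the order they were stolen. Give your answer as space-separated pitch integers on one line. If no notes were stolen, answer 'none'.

Answer: 73 82 66 87

Derivation:
Op 1: note_on(73): voice 0 is free -> assigned | voices=[73 -]
Op 2: note_on(82): voice 1 is free -> assigned | voices=[73 82]
Op 3: note_on(66): all voices busy, STEAL voice 0 (pitch 73, oldest) -> assign | voices=[66 82]
Op 4: note_on(87): all voices busy, STEAL voice 1 (pitch 82, oldest) -> assign | voices=[66 87]
Op 5: note_on(75): all voices busy, STEAL voice 0 (pitch 66, oldest) -> assign | voices=[75 87]
Op 6: note_on(74): all voices busy, STEAL voice 1 (pitch 87, oldest) -> assign | voices=[75 74]
Op 7: note_off(75): free voice 0 | voices=[- 74]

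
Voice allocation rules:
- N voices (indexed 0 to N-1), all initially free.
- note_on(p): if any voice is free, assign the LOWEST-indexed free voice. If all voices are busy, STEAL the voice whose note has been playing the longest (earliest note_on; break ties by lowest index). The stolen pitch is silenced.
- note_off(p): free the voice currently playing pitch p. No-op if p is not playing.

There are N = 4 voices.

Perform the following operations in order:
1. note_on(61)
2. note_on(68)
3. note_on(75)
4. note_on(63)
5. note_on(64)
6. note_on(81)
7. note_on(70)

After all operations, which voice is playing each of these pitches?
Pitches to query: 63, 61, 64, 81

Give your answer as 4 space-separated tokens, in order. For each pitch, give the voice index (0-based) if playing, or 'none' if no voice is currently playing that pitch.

Answer: 3 none 0 1

Derivation:
Op 1: note_on(61): voice 0 is free -> assigned | voices=[61 - - -]
Op 2: note_on(68): voice 1 is free -> assigned | voices=[61 68 - -]
Op 3: note_on(75): voice 2 is free -> assigned | voices=[61 68 75 -]
Op 4: note_on(63): voice 3 is free -> assigned | voices=[61 68 75 63]
Op 5: note_on(64): all voices busy, STEAL voice 0 (pitch 61, oldest) -> assign | voices=[64 68 75 63]
Op 6: note_on(81): all voices busy, STEAL voice 1 (pitch 68, oldest) -> assign | voices=[64 81 75 63]
Op 7: note_on(70): all voices busy, STEAL voice 2 (pitch 75, oldest) -> assign | voices=[64 81 70 63]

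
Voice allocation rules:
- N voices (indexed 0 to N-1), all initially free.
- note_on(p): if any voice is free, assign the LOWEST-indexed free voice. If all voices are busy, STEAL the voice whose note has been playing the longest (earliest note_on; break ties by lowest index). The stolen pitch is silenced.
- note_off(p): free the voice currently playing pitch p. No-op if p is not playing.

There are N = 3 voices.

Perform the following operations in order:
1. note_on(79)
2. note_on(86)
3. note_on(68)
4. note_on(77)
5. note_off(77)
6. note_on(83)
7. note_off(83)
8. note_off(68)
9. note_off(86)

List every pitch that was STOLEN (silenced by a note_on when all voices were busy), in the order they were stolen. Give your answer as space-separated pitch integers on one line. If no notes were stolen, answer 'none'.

Answer: 79

Derivation:
Op 1: note_on(79): voice 0 is free -> assigned | voices=[79 - -]
Op 2: note_on(86): voice 1 is free -> assigned | voices=[79 86 -]
Op 3: note_on(68): voice 2 is free -> assigned | voices=[79 86 68]
Op 4: note_on(77): all voices busy, STEAL voice 0 (pitch 79, oldest) -> assign | voices=[77 86 68]
Op 5: note_off(77): free voice 0 | voices=[- 86 68]
Op 6: note_on(83): voice 0 is free -> assigned | voices=[83 86 68]
Op 7: note_off(83): free voice 0 | voices=[- 86 68]
Op 8: note_off(68): free voice 2 | voices=[- 86 -]
Op 9: note_off(86): free voice 1 | voices=[- - -]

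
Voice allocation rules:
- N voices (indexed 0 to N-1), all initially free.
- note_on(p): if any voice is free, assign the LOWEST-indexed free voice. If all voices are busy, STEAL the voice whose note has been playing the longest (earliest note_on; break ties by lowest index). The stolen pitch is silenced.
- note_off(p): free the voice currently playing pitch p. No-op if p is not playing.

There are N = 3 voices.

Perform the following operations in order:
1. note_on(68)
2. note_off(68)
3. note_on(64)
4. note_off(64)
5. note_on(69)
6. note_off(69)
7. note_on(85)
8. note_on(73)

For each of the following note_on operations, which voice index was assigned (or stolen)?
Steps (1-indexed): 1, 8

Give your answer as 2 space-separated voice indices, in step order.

Answer: 0 1

Derivation:
Op 1: note_on(68): voice 0 is free -> assigned | voices=[68 - -]
Op 2: note_off(68): free voice 0 | voices=[- - -]
Op 3: note_on(64): voice 0 is free -> assigned | voices=[64 - -]
Op 4: note_off(64): free voice 0 | voices=[- - -]
Op 5: note_on(69): voice 0 is free -> assigned | voices=[69 - -]
Op 6: note_off(69): free voice 0 | voices=[- - -]
Op 7: note_on(85): voice 0 is free -> assigned | voices=[85 - -]
Op 8: note_on(73): voice 1 is free -> assigned | voices=[85 73 -]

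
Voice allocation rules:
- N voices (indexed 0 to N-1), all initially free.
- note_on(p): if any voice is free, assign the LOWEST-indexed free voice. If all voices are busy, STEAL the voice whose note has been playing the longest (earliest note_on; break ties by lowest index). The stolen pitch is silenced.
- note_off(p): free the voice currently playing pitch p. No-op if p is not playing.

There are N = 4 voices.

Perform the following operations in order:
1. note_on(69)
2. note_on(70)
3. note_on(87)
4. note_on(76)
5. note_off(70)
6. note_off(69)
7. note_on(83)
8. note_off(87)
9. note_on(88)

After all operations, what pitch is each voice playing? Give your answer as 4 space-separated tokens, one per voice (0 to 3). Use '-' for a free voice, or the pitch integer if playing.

Op 1: note_on(69): voice 0 is free -> assigned | voices=[69 - - -]
Op 2: note_on(70): voice 1 is free -> assigned | voices=[69 70 - -]
Op 3: note_on(87): voice 2 is free -> assigned | voices=[69 70 87 -]
Op 4: note_on(76): voice 3 is free -> assigned | voices=[69 70 87 76]
Op 5: note_off(70): free voice 1 | voices=[69 - 87 76]
Op 6: note_off(69): free voice 0 | voices=[- - 87 76]
Op 7: note_on(83): voice 0 is free -> assigned | voices=[83 - 87 76]
Op 8: note_off(87): free voice 2 | voices=[83 - - 76]
Op 9: note_on(88): voice 1 is free -> assigned | voices=[83 88 - 76]

Answer: 83 88 - 76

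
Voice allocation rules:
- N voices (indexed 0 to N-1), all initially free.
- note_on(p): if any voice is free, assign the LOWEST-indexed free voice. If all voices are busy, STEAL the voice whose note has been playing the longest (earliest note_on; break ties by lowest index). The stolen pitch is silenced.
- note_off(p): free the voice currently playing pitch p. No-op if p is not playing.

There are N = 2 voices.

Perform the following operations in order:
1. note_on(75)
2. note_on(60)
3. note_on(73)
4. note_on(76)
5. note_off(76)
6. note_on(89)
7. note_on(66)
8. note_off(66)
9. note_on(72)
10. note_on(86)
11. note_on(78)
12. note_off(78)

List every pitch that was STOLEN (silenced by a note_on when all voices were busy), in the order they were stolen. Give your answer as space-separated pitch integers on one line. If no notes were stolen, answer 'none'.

Op 1: note_on(75): voice 0 is free -> assigned | voices=[75 -]
Op 2: note_on(60): voice 1 is free -> assigned | voices=[75 60]
Op 3: note_on(73): all voices busy, STEAL voice 0 (pitch 75, oldest) -> assign | voices=[73 60]
Op 4: note_on(76): all voices busy, STEAL voice 1 (pitch 60, oldest) -> assign | voices=[73 76]
Op 5: note_off(76): free voice 1 | voices=[73 -]
Op 6: note_on(89): voice 1 is free -> assigned | voices=[73 89]
Op 7: note_on(66): all voices busy, STEAL voice 0 (pitch 73, oldest) -> assign | voices=[66 89]
Op 8: note_off(66): free voice 0 | voices=[- 89]
Op 9: note_on(72): voice 0 is free -> assigned | voices=[72 89]
Op 10: note_on(86): all voices busy, STEAL voice 1 (pitch 89, oldest) -> assign | voices=[72 86]
Op 11: note_on(78): all voices busy, STEAL voice 0 (pitch 72, oldest) -> assign | voices=[78 86]
Op 12: note_off(78): free voice 0 | voices=[- 86]

Answer: 75 60 73 89 72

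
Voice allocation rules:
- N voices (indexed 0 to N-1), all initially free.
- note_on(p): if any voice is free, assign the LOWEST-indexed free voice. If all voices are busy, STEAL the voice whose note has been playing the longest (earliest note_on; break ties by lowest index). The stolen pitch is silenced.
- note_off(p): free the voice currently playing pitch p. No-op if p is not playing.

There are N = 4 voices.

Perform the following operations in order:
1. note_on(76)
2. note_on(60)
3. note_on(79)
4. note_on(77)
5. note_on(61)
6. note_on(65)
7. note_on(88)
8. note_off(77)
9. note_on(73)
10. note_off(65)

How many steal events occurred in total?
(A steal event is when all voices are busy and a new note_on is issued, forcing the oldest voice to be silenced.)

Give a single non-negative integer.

Answer: 3

Derivation:
Op 1: note_on(76): voice 0 is free -> assigned | voices=[76 - - -]
Op 2: note_on(60): voice 1 is free -> assigned | voices=[76 60 - -]
Op 3: note_on(79): voice 2 is free -> assigned | voices=[76 60 79 -]
Op 4: note_on(77): voice 3 is free -> assigned | voices=[76 60 79 77]
Op 5: note_on(61): all voices busy, STEAL voice 0 (pitch 76, oldest) -> assign | voices=[61 60 79 77]
Op 6: note_on(65): all voices busy, STEAL voice 1 (pitch 60, oldest) -> assign | voices=[61 65 79 77]
Op 7: note_on(88): all voices busy, STEAL voice 2 (pitch 79, oldest) -> assign | voices=[61 65 88 77]
Op 8: note_off(77): free voice 3 | voices=[61 65 88 -]
Op 9: note_on(73): voice 3 is free -> assigned | voices=[61 65 88 73]
Op 10: note_off(65): free voice 1 | voices=[61 - 88 73]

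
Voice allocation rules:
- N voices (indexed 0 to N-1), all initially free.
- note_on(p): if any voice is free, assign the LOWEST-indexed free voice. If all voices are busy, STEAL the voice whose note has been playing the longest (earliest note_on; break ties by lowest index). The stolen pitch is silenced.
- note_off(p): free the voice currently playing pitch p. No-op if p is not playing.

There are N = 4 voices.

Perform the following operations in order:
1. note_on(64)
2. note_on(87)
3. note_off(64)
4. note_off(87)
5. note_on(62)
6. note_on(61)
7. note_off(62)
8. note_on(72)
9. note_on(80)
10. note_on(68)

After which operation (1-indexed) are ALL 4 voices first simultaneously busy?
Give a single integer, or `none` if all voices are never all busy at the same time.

Op 1: note_on(64): voice 0 is free -> assigned | voices=[64 - - -]
Op 2: note_on(87): voice 1 is free -> assigned | voices=[64 87 - -]
Op 3: note_off(64): free voice 0 | voices=[- 87 - -]
Op 4: note_off(87): free voice 1 | voices=[- - - -]
Op 5: note_on(62): voice 0 is free -> assigned | voices=[62 - - -]
Op 6: note_on(61): voice 1 is free -> assigned | voices=[62 61 - -]
Op 7: note_off(62): free voice 0 | voices=[- 61 - -]
Op 8: note_on(72): voice 0 is free -> assigned | voices=[72 61 - -]
Op 9: note_on(80): voice 2 is free -> assigned | voices=[72 61 80 -]
Op 10: note_on(68): voice 3 is free -> assigned | voices=[72 61 80 68]

Answer: 10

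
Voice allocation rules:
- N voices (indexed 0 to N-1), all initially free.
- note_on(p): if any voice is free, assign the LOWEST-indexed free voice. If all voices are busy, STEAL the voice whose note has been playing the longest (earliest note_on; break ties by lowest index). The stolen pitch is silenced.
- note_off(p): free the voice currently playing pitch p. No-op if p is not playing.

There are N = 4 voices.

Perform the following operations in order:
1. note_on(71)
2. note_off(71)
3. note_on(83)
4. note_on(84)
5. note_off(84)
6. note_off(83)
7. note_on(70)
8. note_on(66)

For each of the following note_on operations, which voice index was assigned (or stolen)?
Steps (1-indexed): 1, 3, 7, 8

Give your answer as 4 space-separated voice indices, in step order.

Answer: 0 0 0 1

Derivation:
Op 1: note_on(71): voice 0 is free -> assigned | voices=[71 - - -]
Op 2: note_off(71): free voice 0 | voices=[- - - -]
Op 3: note_on(83): voice 0 is free -> assigned | voices=[83 - - -]
Op 4: note_on(84): voice 1 is free -> assigned | voices=[83 84 - -]
Op 5: note_off(84): free voice 1 | voices=[83 - - -]
Op 6: note_off(83): free voice 0 | voices=[- - - -]
Op 7: note_on(70): voice 0 is free -> assigned | voices=[70 - - -]
Op 8: note_on(66): voice 1 is free -> assigned | voices=[70 66 - -]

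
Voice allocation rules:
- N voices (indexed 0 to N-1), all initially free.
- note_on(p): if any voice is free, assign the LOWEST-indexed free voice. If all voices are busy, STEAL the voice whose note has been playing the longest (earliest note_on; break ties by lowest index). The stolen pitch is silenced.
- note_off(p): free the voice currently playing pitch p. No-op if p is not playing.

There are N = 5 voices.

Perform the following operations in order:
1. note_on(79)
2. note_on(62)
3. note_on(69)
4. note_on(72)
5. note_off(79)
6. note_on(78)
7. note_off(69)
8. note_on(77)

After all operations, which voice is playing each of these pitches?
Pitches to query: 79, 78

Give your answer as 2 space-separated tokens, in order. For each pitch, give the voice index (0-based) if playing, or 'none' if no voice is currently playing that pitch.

Op 1: note_on(79): voice 0 is free -> assigned | voices=[79 - - - -]
Op 2: note_on(62): voice 1 is free -> assigned | voices=[79 62 - - -]
Op 3: note_on(69): voice 2 is free -> assigned | voices=[79 62 69 - -]
Op 4: note_on(72): voice 3 is free -> assigned | voices=[79 62 69 72 -]
Op 5: note_off(79): free voice 0 | voices=[- 62 69 72 -]
Op 6: note_on(78): voice 0 is free -> assigned | voices=[78 62 69 72 -]
Op 7: note_off(69): free voice 2 | voices=[78 62 - 72 -]
Op 8: note_on(77): voice 2 is free -> assigned | voices=[78 62 77 72 -]

Answer: none 0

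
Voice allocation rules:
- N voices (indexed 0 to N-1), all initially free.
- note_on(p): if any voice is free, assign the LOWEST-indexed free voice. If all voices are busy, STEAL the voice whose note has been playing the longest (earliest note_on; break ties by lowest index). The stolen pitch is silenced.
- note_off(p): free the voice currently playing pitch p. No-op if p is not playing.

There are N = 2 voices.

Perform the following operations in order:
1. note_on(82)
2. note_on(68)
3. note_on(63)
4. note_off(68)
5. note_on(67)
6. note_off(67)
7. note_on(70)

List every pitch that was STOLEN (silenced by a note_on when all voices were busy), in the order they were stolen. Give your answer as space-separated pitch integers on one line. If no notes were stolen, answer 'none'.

Answer: 82

Derivation:
Op 1: note_on(82): voice 0 is free -> assigned | voices=[82 -]
Op 2: note_on(68): voice 1 is free -> assigned | voices=[82 68]
Op 3: note_on(63): all voices busy, STEAL voice 0 (pitch 82, oldest) -> assign | voices=[63 68]
Op 4: note_off(68): free voice 1 | voices=[63 -]
Op 5: note_on(67): voice 1 is free -> assigned | voices=[63 67]
Op 6: note_off(67): free voice 1 | voices=[63 -]
Op 7: note_on(70): voice 1 is free -> assigned | voices=[63 70]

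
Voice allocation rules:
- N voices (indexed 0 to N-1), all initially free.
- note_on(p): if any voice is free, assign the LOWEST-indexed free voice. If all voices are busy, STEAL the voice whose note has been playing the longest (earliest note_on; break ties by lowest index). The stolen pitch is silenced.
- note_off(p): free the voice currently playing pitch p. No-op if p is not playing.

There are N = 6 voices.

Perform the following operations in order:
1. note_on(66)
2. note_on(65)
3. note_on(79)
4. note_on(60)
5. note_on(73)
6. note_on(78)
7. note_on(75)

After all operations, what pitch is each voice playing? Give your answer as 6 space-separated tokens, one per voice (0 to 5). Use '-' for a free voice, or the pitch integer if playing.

Op 1: note_on(66): voice 0 is free -> assigned | voices=[66 - - - - -]
Op 2: note_on(65): voice 1 is free -> assigned | voices=[66 65 - - - -]
Op 3: note_on(79): voice 2 is free -> assigned | voices=[66 65 79 - - -]
Op 4: note_on(60): voice 3 is free -> assigned | voices=[66 65 79 60 - -]
Op 5: note_on(73): voice 4 is free -> assigned | voices=[66 65 79 60 73 -]
Op 6: note_on(78): voice 5 is free -> assigned | voices=[66 65 79 60 73 78]
Op 7: note_on(75): all voices busy, STEAL voice 0 (pitch 66, oldest) -> assign | voices=[75 65 79 60 73 78]

Answer: 75 65 79 60 73 78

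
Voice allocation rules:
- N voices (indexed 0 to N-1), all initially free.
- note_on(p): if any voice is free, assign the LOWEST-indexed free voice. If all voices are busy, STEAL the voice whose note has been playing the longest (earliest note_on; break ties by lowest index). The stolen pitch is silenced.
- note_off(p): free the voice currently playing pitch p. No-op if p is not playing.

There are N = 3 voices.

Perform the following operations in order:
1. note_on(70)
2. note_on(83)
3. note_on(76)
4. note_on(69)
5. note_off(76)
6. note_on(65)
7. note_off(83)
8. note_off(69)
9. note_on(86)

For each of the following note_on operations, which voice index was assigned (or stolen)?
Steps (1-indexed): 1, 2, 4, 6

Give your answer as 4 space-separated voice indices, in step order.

Op 1: note_on(70): voice 0 is free -> assigned | voices=[70 - -]
Op 2: note_on(83): voice 1 is free -> assigned | voices=[70 83 -]
Op 3: note_on(76): voice 2 is free -> assigned | voices=[70 83 76]
Op 4: note_on(69): all voices busy, STEAL voice 0 (pitch 70, oldest) -> assign | voices=[69 83 76]
Op 5: note_off(76): free voice 2 | voices=[69 83 -]
Op 6: note_on(65): voice 2 is free -> assigned | voices=[69 83 65]
Op 7: note_off(83): free voice 1 | voices=[69 - 65]
Op 8: note_off(69): free voice 0 | voices=[- - 65]
Op 9: note_on(86): voice 0 is free -> assigned | voices=[86 - 65]

Answer: 0 1 0 2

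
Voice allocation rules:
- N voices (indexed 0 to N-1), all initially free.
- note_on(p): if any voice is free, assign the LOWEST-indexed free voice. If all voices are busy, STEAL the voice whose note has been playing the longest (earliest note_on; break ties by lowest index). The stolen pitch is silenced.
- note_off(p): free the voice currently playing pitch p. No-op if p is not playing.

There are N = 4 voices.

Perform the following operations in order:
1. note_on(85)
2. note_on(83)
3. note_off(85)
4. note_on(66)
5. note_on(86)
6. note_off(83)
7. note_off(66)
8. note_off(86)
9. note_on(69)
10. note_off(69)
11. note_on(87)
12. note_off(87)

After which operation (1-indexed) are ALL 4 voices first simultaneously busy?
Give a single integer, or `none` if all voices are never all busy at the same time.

Op 1: note_on(85): voice 0 is free -> assigned | voices=[85 - - -]
Op 2: note_on(83): voice 1 is free -> assigned | voices=[85 83 - -]
Op 3: note_off(85): free voice 0 | voices=[- 83 - -]
Op 4: note_on(66): voice 0 is free -> assigned | voices=[66 83 - -]
Op 5: note_on(86): voice 2 is free -> assigned | voices=[66 83 86 -]
Op 6: note_off(83): free voice 1 | voices=[66 - 86 -]
Op 7: note_off(66): free voice 0 | voices=[- - 86 -]
Op 8: note_off(86): free voice 2 | voices=[- - - -]
Op 9: note_on(69): voice 0 is free -> assigned | voices=[69 - - -]
Op 10: note_off(69): free voice 0 | voices=[- - - -]
Op 11: note_on(87): voice 0 is free -> assigned | voices=[87 - - -]
Op 12: note_off(87): free voice 0 | voices=[- - - -]

Answer: none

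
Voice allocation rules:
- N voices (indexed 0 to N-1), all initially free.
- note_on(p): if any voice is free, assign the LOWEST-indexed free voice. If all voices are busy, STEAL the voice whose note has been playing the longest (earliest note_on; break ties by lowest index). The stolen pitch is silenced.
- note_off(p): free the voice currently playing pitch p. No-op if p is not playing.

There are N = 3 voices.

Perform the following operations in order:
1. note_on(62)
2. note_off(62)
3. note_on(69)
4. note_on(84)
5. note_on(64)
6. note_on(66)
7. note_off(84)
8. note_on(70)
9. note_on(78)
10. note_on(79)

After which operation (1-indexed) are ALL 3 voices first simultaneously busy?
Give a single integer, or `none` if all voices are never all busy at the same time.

Op 1: note_on(62): voice 0 is free -> assigned | voices=[62 - -]
Op 2: note_off(62): free voice 0 | voices=[- - -]
Op 3: note_on(69): voice 0 is free -> assigned | voices=[69 - -]
Op 4: note_on(84): voice 1 is free -> assigned | voices=[69 84 -]
Op 5: note_on(64): voice 2 is free -> assigned | voices=[69 84 64]
Op 6: note_on(66): all voices busy, STEAL voice 0 (pitch 69, oldest) -> assign | voices=[66 84 64]
Op 7: note_off(84): free voice 1 | voices=[66 - 64]
Op 8: note_on(70): voice 1 is free -> assigned | voices=[66 70 64]
Op 9: note_on(78): all voices busy, STEAL voice 2 (pitch 64, oldest) -> assign | voices=[66 70 78]
Op 10: note_on(79): all voices busy, STEAL voice 0 (pitch 66, oldest) -> assign | voices=[79 70 78]

Answer: 5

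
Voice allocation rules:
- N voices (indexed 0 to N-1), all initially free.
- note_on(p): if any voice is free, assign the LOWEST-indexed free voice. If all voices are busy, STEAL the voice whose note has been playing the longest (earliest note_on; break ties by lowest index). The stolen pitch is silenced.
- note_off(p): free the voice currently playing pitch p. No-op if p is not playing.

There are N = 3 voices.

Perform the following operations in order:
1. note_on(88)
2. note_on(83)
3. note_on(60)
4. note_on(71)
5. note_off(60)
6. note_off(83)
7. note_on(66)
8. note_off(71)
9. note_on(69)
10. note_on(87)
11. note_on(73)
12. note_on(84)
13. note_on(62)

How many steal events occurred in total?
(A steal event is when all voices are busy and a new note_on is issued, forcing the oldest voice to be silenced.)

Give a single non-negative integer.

Op 1: note_on(88): voice 0 is free -> assigned | voices=[88 - -]
Op 2: note_on(83): voice 1 is free -> assigned | voices=[88 83 -]
Op 3: note_on(60): voice 2 is free -> assigned | voices=[88 83 60]
Op 4: note_on(71): all voices busy, STEAL voice 0 (pitch 88, oldest) -> assign | voices=[71 83 60]
Op 5: note_off(60): free voice 2 | voices=[71 83 -]
Op 6: note_off(83): free voice 1 | voices=[71 - -]
Op 7: note_on(66): voice 1 is free -> assigned | voices=[71 66 -]
Op 8: note_off(71): free voice 0 | voices=[- 66 -]
Op 9: note_on(69): voice 0 is free -> assigned | voices=[69 66 -]
Op 10: note_on(87): voice 2 is free -> assigned | voices=[69 66 87]
Op 11: note_on(73): all voices busy, STEAL voice 1 (pitch 66, oldest) -> assign | voices=[69 73 87]
Op 12: note_on(84): all voices busy, STEAL voice 0 (pitch 69, oldest) -> assign | voices=[84 73 87]
Op 13: note_on(62): all voices busy, STEAL voice 2 (pitch 87, oldest) -> assign | voices=[84 73 62]

Answer: 4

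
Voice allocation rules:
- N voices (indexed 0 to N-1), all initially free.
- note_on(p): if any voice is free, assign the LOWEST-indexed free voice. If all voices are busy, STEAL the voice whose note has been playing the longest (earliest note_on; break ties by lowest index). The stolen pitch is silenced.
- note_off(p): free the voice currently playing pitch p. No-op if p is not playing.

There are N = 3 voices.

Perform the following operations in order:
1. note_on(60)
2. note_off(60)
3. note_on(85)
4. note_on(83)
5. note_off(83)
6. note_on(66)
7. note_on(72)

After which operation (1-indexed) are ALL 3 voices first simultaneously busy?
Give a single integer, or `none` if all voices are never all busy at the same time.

Op 1: note_on(60): voice 0 is free -> assigned | voices=[60 - -]
Op 2: note_off(60): free voice 0 | voices=[- - -]
Op 3: note_on(85): voice 0 is free -> assigned | voices=[85 - -]
Op 4: note_on(83): voice 1 is free -> assigned | voices=[85 83 -]
Op 5: note_off(83): free voice 1 | voices=[85 - -]
Op 6: note_on(66): voice 1 is free -> assigned | voices=[85 66 -]
Op 7: note_on(72): voice 2 is free -> assigned | voices=[85 66 72]

Answer: 7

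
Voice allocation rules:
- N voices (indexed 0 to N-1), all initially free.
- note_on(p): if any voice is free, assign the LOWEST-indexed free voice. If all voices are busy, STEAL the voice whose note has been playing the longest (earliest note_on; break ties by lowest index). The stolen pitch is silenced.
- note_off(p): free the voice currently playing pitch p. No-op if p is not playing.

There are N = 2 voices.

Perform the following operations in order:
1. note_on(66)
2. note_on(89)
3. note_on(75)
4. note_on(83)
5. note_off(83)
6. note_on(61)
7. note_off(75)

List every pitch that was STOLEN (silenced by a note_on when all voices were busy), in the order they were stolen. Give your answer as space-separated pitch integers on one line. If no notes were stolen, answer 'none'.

Op 1: note_on(66): voice 0 is free -> assigned | voices=[66 -]
Op 2: note_on(89): voice 1 is free -> assigned | voices=[66 89]
Op 3: note_on(75): all voices busy, STEAL voice 0 (pitch 66, oldest) -> assign | voices=[75 89]
Op 4: note_on(83): all voices busy, STEAL voice 1 (pitch 89, oldest) -> assign | voices=[75 83]
Op 5: note_off(83): free voice 1 | voices=[75 -]
Op 6: note_on(61): voice 1 is free -> assigned | voices=[75 61]
Op 7: note_off(75): free voice 0 | voices=[- 61]

Answer: 66 89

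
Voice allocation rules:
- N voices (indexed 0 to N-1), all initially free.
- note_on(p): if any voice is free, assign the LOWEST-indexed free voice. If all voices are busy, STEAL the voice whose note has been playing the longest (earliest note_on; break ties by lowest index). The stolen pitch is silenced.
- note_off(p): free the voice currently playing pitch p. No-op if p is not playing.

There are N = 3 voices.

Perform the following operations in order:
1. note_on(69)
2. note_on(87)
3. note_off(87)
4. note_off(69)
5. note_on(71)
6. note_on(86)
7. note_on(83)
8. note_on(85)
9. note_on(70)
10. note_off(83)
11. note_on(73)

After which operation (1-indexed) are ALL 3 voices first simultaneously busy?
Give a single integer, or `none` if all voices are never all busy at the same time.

Answer: 7

Derivation:
Op 1: note_on(69): voice 0 is free -> assigned | voices=[69 - -]
Op 2: note_on(87): voice 1 is free -> assigned | voices=[69 87 -]
Op 3: note_off(87): free voice 1 | voices=[69 - -]
Op 4: note_off(69): free voice 0 | voices=[- - -]
Op 5: note_on(71): voice 0 is free -> assigned | voices=[71 - -]
Op 6: note_on(86): voice 1 is free -> assigned | voices=[71 86 -]
Op 7: note_on(83): voice 2 is free -> assigned | voices=[71 86 83]
Op 8: note_on(85): all voices busy, STEAL voice 0 (pitch 71, oldest) -> assign | voices=[85 86 83]
Op 9: note_on(70): all voices busy, STEAL voice 1 (pitch 86, oldest) -> assign | voices=[85 70 83]
Op 10: note_off(83): free voice 2 | voices=[85 70 -]
Op 11: note_on(73): voice 2 is free -> assigned | voices=[85 70 73]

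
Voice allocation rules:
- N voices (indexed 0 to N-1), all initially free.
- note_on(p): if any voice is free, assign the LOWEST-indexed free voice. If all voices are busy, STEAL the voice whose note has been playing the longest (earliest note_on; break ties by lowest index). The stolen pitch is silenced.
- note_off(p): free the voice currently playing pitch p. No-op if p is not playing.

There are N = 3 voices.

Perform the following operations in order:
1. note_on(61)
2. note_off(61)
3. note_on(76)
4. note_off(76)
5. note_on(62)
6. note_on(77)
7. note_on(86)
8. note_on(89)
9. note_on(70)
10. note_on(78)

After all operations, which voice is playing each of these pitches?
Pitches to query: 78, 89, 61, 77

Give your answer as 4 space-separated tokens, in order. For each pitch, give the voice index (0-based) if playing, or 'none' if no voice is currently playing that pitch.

Answer: 2 0 none none

Derivation:
Op 1: note_on(61): voice 0 is free -> assigned | voices=[61 - -]
Op 2: note_off(61): free voice 0 | voices=[- - -]
Op 3: note_on(76): voice 0 is free -> assigned | voices=[76 - -]
Op 4: note_off(76): free voice 0 | voices=[- - -]
Op 5: note_on(62): voice 0 is free -> assigned | voices=[62 - -]
Op 6: note_on(77): voice 1 is free -> assigned | voices=[62 77 -]
Op 7: note_on(86): voice 2 is free -> assigned | voices=[62 77 86]
Op 8: note_on(89): all voices busy, STEAL voice 0 (pitch 62, oldest) -> assign | voices=[89 77 86]
Op 9: note_on(70): all voices busy, STEAL voice 1 (pitch 77, oldest) -> assign | voices=[89 70 86]
Op 10: note_on(78): all voices busy, STEAL voice 2 (pitch 86, oldest) -> assign | voices=[89 70 78]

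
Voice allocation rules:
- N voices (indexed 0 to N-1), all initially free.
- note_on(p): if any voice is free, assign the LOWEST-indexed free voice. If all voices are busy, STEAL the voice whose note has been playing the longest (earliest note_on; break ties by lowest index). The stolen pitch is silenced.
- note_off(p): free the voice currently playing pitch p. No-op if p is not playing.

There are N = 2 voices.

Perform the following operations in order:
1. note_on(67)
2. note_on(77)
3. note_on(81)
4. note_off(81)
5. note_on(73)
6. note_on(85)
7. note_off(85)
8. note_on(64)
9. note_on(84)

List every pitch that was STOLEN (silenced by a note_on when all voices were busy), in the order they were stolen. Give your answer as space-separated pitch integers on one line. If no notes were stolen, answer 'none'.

Op 1: note_on(67): voice 0 is free -> assigned | voices=[67 -]
Op 2: note_on(77): voice 1 is free -> assigned | voices=[67 77]
Op 3: note_on(81): all voices busy, STEAL voice 0 (pitch 67, oldest) -> assign | voices=[81 77]
Op 4: note_off(81): free voice 0 | voices=[- 77]
Op 5: note_on(73): voice 0 is free -> assigned | voices=[73 77]
Op 6: note_on(85): all voices busy, STEAL voice 1 (pitch 77, oldest) -> assign | voices=[73 85]
Op 7: note_off(85): free voice 1 | voices=[73 -]
Op 8: note_on(64): voice 1 is free -> assigned | voices=[73 64]
Op 9: note_on(84): all voices busy, STEAL voice 0 (pitch 73, oldest) -> assign | voices=[84 64]

Answer: 67 77 73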